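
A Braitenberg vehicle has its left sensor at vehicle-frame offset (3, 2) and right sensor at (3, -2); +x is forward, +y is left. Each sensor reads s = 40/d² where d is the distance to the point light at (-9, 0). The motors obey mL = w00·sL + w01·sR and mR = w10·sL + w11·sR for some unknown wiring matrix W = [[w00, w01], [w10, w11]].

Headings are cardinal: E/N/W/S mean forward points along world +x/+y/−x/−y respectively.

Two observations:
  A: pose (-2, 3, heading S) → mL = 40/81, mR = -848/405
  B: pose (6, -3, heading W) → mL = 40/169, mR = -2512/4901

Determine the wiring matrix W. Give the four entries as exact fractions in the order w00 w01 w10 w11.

1 0 -1 -1

obs A: pose=(-2,3,S) → sL=40/81, sR=8/5, mL=40/81, mR=-848/405
obs B: pose=(6,-3,W) → sL=40/169, sR=8/29, mL=40/169, mR=-2512/4901
sensor matrix S = [[40/81, 8/5], [40/169, 8/29]]; det S = -96256/396981
solve [mL_A; mL_B] = S·[w00; w01] and [mR_A; mR_B] = S·[w10; w11]:
  w00 = 1, w01 = 0, w10 = -1, w11 = -1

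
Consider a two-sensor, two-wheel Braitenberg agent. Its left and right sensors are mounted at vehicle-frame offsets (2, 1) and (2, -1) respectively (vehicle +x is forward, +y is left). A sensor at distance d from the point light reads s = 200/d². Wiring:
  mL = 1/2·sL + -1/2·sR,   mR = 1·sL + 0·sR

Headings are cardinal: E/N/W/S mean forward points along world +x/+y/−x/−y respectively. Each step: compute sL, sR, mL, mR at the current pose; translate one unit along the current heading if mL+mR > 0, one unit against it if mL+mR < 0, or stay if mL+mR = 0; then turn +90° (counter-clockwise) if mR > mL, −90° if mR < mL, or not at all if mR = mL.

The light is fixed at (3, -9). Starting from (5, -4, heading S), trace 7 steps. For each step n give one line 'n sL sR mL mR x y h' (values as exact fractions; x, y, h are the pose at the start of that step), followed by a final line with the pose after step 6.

0 100/9 20 -40/9 100/9 5 -4 S
1 200/41 8 -64/41 200/41 5 -5 E
2 5 50/13 15/26 5 6 -5 N
3 200/17 200/37 2000/629 200/17 6 -4 W
4 100/9 20 -40/9 100/9 5 -4 S
5 200/41 8 -64/41 200/41 5 -5 E
6 5 50/13 15/26 5 6 -5 N
final 6 -4 W

n=0: pose=(5,-4,S); sL=100/9, sR=20; mL=-40/9, mR=100/9; mL+mR=20/3 → advance +1; mR−mL=140/9 → turn +1·90°
n=1: pose=(5,-5,E); sL=200/41, sR=8; mL=-64/41, mR=200/41; mL+mR=136/41 → advance +1; mR−mL=264/41 → turn +1·90°
n=2: pose=(6,-5,N); sL=5, sR=50/13; mL=15/26, mR=5; mL+mR=145/26 → advance +1; mR−mL=115/26 → turn +1·90°
n=3: pose=(6,-4,W); sL=200/17, sR=200/37; mL=2000/629, mR=200/17; mL+mR=9400/629 → advance +1; mR−mL=5400/629 → turn +1·90°
n=4: pose=(5,-4,S); sL=100/9, sR=20; mL=-40/9, mR=100/9; mL+mR=20/3 → advance +1; mR−mL=140/9 → turn +1·90°
n=5: pose=(5,-5,E); sL=200/41, sR=8; mL=-64/41, mR=200/41; mL+mR=136/41 → advance +1; mR−mL=264/41 → turn +1·90°
n=6: pose=(6,-5,N); sL=5, sR=50/13; mL=15/26, mR=5; mL+mR=145/26 → advance +1; mR−mL=115/26 → turn +1·90°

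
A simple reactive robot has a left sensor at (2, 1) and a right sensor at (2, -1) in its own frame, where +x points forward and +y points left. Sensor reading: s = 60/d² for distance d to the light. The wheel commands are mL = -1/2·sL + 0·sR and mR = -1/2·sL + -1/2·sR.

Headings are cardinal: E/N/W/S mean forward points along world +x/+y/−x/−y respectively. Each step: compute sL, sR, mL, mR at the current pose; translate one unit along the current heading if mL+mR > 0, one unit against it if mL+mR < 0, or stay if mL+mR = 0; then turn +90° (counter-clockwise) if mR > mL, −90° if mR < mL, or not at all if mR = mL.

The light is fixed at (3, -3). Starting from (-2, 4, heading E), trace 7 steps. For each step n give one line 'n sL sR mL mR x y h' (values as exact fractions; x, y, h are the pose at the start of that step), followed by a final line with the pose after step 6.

n=0: pose=(-2,4,E); sL=60/73, sR=4/3; mL=-30/73, mR=-236/219; mL+mR=-326/219 → advance -1; mR−mL=-2/3 → turn -1·90°
n=1: pose=(-3,4,S); sL=6/5, sR=30/37; mL=-3/5, mR=-186/185; mL+mR=-297/185 → advance -1; mR−mL=-15/37 → turn -1·90°
n=2: pose=(-3,5,W); sL=60/113, sR=12/29; mL=-30/113, mR=-1548/3277; mL+mR=-2418/3277 → advance -1; mR−mL=-6/29 → turn -1·90°
n=3: pose=(-2,5,N); sL=15/34, sR=15/29; mL=-15/68, mR=-945/1972; mL+mR=-345/493 → advance -1; mR−mL=-15/58 → turn -1·90°
n=4: pose=(-2,4,E); sL=60/73, sR=4/3; mL=-30/73, mR=-236/219; mL+mR=-326/219 → advance -1; mR−mL=-2/3 → turn -1·90°
n=5: pose=(-3,4,S); sL=6/5, sR=30/37; mL=-3/5, mR=-186/185; mL+mR=-297/185 → advance -1; mR−mL=-15/37 → turn -1·90°
n=6: pose=(-3,5,W); sL=60/113, sR=12/29; mL=-30/113, mR=-1548/3277; mL+mR=-2418/3277 → advance -1; mR−mL=-6/29 → turn -1·90°

0 60/73 4/3 -30/73 -236/219 -2 4 E
1 6/5 30/37 -3/5 -186/185 -3 4 S
2 60/113 12/29 -30/113 -1548/3277 -3 5 W
3 15/34 15/29 -15/68 -945/1972 -2 5 N
4 60/73 4/3 -30/73 -236/219 -2 4 E
5 6/5 30/37 -3/5 -186/185 -3 4 S
6 60/113 12/29 -30/113 -1548/3277 -3 5 W
final -2 5 N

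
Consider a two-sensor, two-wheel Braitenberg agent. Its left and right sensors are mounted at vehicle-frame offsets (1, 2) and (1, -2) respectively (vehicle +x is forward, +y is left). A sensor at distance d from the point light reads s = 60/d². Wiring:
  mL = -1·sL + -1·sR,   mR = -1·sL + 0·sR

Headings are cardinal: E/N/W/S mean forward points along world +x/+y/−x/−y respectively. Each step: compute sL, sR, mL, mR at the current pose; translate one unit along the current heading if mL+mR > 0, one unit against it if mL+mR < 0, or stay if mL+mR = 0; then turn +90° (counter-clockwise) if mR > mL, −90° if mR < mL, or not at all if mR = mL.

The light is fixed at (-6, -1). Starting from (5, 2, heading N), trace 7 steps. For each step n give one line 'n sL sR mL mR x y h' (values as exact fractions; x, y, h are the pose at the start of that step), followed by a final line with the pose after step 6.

n=0: pose=(5,2,N); sL=60/97, sR=12/37; mL=-3384/3589, mR=-60/97; mL+mR=-5604/3589 → advance -1; mR−mL=12/37 → turn +1·90°
n=1: pose=(5,1,W); sL=3/5, sR=15/29; mL=-162/145, mR=-3/5; mL+mR=-249/145 → advance -1; mR−mL=15/29 → turn +1·90°
n=2: pose=(6,1,S); sL=60/197, sR=60/101; mL=-17880/19897, mR=-60/197; mL+mR=-23940/19897 → advance -1; mR−mL=60/101 → turn +1·90°
n=3: pose=(6,2,E); sL=30/97, sR=6/17; mL=-1092/1649, mR=-30/97; mL+mR=-1602/1649 → advance -1; mR−mL=6/17 → turn +1·90°
n=4: pose=(5,2,N); sL=60/97, sR=12/37; mL=-3384/3589, mR=-60/97; mL+mR=-5604/3589 → advance -1; mR−mL=12/37 → turn +1·90°
n=5: pose=(5,1,W); sL=3/5, sR=15/29; mL=-162/145, mR=-3/5; mL+mR=-249/145 → advance -1; mR−mL=15/29 → turn +1·90°
n=6: pose=(6,1,S); sL=60/197, sR=60/101; mL=-17880/19897, mR=-60/197; mL+mR=-23940/19897 → advance -1; mR−mL=60/101 → turn +1·90°

0 60/97 12/37 -3384/3589 -60/97 5 2 N
1 3/5 15/29 -162/145 -3/5 5 1 W
2 60/197 60/101 -17880/19897 -60/197 6 1 S
3 30/97 6/17 -1092/1649 -30/97 6 2 E
4 60/97 12/37 -3384/3589 -60/97 5 2 N
5 3/5 15/29 -162/145 -3/5 5 1 W
6 60/197 60/101 -17880/19897 -60/197 6 1 S
final 6 2 E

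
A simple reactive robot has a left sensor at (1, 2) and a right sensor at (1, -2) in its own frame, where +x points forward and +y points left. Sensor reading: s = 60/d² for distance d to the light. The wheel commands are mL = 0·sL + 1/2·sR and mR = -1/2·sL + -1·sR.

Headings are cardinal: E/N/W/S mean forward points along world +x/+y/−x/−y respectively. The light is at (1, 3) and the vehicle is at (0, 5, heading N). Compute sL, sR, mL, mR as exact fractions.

10/3 6 3 -23/3

left sensor world pos  = (-2, 6); dL² = 18
right sensor world pos = (2, 6); dR² = 10
sL = 60/18 = 10/3
sR = 60/10 = 6
mL = 0·sL + 1/2·sR = 3
mR = -1/2·sL + -1·sR = -23/3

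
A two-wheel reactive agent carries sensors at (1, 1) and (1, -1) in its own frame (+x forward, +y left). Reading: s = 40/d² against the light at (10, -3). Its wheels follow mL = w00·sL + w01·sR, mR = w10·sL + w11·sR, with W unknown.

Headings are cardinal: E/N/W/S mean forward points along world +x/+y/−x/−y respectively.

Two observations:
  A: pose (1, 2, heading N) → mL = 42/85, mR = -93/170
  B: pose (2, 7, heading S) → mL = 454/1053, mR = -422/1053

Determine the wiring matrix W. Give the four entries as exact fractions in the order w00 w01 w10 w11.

obs A: pose=(1,2,N) → sL=5/17, sR=2/5, mL=42/85, mR=-93/170
obs B: pose=(2,7,S) → sL=4/13, sR=20/81, mL=454/1053, mR=-422/1053
sensor matrix S = [[5/17, 2/5], [4/13, 20/81]]; det S = -4516/89505
solve [mL_A; mL_B] = S·[w00; w01] and [mR_A; mR_B] = S·[w10; w11]:
  w00 = 1, w01 = 1/2, w10 = -1/2, w11 = -1

1 1/2 -1/2 -1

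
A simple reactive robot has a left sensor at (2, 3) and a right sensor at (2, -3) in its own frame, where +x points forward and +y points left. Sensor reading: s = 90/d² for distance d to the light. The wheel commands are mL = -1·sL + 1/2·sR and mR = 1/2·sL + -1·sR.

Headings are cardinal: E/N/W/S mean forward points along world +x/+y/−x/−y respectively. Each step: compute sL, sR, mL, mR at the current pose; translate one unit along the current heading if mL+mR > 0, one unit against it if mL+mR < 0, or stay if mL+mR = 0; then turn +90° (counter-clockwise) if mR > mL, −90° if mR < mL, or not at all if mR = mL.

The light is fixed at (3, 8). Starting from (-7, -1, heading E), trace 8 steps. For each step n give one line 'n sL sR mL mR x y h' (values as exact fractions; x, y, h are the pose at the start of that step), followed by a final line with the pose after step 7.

n=0: pose=(-7,-1,E); sL=9/10, sR=45/104; mL=-711/1040, mR=9/520; mL+mR=-693/1040 → advance -1; mR−mL=729/1040 → turn +1·90°
n=1: pose=(-8,-1,N); sL=18/49, sR=90/113; mL=171/5537, mR=-3393/5537; mL+mR=-3222/5537 → advance -1; mR−mL=-3564/5537 → turn -1·90°
n=2: pose=(-8,-2,E); sL=9/13, sR=9/25; mL=-333/650, mR=-9/650; mL+mR=-171/325 → advance -1; mR−mL=162/325 → turn +1·90°
n=3: pose=(-9,-2,N); sL=90/289, sR=18/29; mL=-9/8381, mR=-3897/8381; mL+mR=-3906/8381 → advance -1; mR−mL=-3888/8381 → turn -1·90°
n=4: pose=(-9,-3,E); sL=45/82, sR=45/148; mL=-4815/12136, mR=-45/1517; mL+mR=-5175/12136 → advance -1; mR−mL=4455/12136 → turn +1·90°
n=5: pose=(-10,-3,N); sL=90/337, sR=90/181; mL=-1125/60997, mR=-22185/60997; mL+mR=-23310/60997 → advance -1; mR−mL=-21060/60997 → turn -1·90°
n=6: pose=(-10,-4,E); sL=45/101, sR=45/173; mL=-11025/34946, mR=-1305/34946; mL+mR=-6165/17473 → advance -1; mR−mL=4860/17473 → turn +1·90°
n=7: pose=(-11,-4,N); sL=90/389, sR=90/221; mL=-2385/85969, mR=-25065/85969; mL+mR=-27450/85969 → advance -1; mR−mL=-22680/85969 → turn -1·90°

0 9/10 45/104 -711/1040 9/520 -7 -1 E
1 18/49 90/113 171/5537 -3393/5537 -8 -1 N
2 9/13 9/25 -333/650 -9/650 -8 -2 E
3 90/289 18/29 -9/8381 -3897/8381 -9 -2 N
4 45/82 45/148 -4815/12136 -45/1517 -9 -3 E
5 90/337 90/181 -1125/60997 -22185/60997 -10 -3 N
6 45/101 45/173 -11025/34946 -1305/34946 -10 -4 E
7 90/389 90/221 -2385/85969 -25065/85969 -11 -4 N
final -11 -5 E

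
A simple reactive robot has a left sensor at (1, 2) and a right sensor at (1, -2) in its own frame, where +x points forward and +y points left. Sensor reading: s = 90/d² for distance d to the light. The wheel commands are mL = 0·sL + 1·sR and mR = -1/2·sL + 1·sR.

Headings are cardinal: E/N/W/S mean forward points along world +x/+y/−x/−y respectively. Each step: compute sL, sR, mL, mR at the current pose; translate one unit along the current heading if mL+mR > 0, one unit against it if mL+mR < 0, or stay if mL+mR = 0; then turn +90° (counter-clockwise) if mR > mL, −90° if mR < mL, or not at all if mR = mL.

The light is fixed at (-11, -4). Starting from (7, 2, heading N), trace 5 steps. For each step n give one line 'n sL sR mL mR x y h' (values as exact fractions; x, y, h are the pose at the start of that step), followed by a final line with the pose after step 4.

n=0: pose=(7,2,N); sL=18/61, sR=90/449; mL=90/449, mR=1449/27389; mL+mR=6939/27389 → advance +1; mR−mL=-9/61 → turn -1·90°
n=1: pose=(7,3,E); sL=45/221, sR=45/193; mL=45/193, mR=11205/85306; mL+mR=31095/85306 → advance +1; mR−mL=-45/442 → turn -1·90°
n=2: pose=(8,3,S); sL=10/53, sR=18/65; mL=18/65, mR=629/3445; mL+mR=1583/3445 → advance +1; mR−mL=-5/53 → turn -1·90°
n=3: pose=(8,2,W); sL=9/34, sR=45/194; mL=45/194, mR=657/6596; mL+mR=2187/6596 → advance +1; mR−mL=-9/68 → turn -1·90°
n=4: pose=(7,2,N); sL=18/61, sR=90/449; mL=90/449, mR=1449/27389; mL+mR=6939/27389 → advance +1; mR−mL=-9/61 → turn -1·90°

0 18/61 90/449 90/449 1449/27389 7 2 N
1 45/221 45/193 45/193 11205/85306 7 3 E
2 10/53 18/65 18/65 629/3445 8 3 S
3 9/34 45/194 45/194 657/6596 8 2 W
4 18/61 90/449 90/449 1449/27389 7 2 N
final 7 3 E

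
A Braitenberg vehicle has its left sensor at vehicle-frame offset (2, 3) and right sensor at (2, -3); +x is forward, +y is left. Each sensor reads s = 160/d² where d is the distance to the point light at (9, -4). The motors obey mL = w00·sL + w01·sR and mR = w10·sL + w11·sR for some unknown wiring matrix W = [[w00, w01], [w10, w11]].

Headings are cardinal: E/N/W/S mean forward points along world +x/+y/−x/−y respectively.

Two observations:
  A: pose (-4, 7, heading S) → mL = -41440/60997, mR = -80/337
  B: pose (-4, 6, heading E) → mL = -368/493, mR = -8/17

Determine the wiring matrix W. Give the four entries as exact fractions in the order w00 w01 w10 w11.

-1/2 -1/2 0 -1/2

obs A: pose=(-4,7,S) → sL=160/181, sR=160/337, mL=-41440/60997, mR=-80/337
obs B: pose=(-4,6,E) → sL=16/29, sR=16/17, mL=-368/493, mR=-8/17
sensor matrix S = [[160/181, 160/337], [16/29, 16/17]]; det S = 17141760/30071521
solve [mL_A; mL_B] = S·[w00; w01] and [mR_A; mR_B] = S·[w10; w11]:
  w00 = -1/2, w01 = -1/2, w10 = 0, w11 = -1/2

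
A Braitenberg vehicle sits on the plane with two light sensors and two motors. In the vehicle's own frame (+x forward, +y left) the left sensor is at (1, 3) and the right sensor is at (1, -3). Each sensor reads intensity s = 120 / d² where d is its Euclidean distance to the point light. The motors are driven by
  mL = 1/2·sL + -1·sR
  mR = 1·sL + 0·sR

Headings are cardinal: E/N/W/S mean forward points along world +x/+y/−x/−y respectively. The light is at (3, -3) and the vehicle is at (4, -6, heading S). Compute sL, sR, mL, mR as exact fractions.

15/4 6 -33/8 15/4

left sensor world pos  = (7, -7); dL² = 32
right sensor world pos = (1, -7); dR² = 20
sL = 120/32 = 15/4
sR = 120/20 = 6
mL = 1/2·sL + -1·sR = -33/8
mR = 1·sL + 0·sR = 15/4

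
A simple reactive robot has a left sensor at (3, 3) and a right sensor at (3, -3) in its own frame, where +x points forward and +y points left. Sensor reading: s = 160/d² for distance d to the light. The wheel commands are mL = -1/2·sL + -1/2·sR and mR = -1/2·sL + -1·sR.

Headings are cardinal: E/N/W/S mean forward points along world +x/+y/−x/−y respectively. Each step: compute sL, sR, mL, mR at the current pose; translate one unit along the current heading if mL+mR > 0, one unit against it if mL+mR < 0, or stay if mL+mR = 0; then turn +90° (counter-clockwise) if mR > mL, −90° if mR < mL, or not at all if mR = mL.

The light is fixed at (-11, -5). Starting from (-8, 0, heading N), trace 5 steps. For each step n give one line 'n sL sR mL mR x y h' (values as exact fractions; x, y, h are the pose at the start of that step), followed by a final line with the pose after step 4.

0 5/2 8/5 -41/20 -57/20 -8 0 N
1 32/17 160/37 -1952/629 -3312/629 -8 -1 E
2 80/13 80 -560/13 -1080/13 -9 -1 S
3 32 32/13 -224/13 -240/13 -9 0 W
4 5/2 8/5 -41/20 -57/20 -8 0 N
final -8 -1 E

n=0: pose=(-8,0,N); sL=5/2, sR=8/5; mL=-41/20, mR=-57/20; mL+mR=-49/10 → advance -1; mR−mL=-4/5 → turn -1·90°
n=1: pose=(-8,-1,E); sL=32/17, sR=160/37; mL=-1952/629, mR=-3312/629; mL+mR=-5264/629 → advance -1; mR−mL=-80/37 → turn -1·90°
n=2: pose=(-9,-1,S); sL=80/13, sR=80; mL=-560/13, mR=-1080/13; mL+mR=-1640/13 → advance -1; mR−mL=-40 → turn -1·90°
n=3: pose=(-9,0,W); sL=32, sR=32/13; mL=-224/13, mR=-240/13; mL+mR=-464/13 → advance -1; mR−mL=-16/13 → turn -1·90°
n=4: pose=(-8,0,N); sL=5/2, sR=8/5; mL=-41/20, mR=-57/20; mL+mR=-49/10 → advance -1; mR−mL=-4/5 → turn -1·90°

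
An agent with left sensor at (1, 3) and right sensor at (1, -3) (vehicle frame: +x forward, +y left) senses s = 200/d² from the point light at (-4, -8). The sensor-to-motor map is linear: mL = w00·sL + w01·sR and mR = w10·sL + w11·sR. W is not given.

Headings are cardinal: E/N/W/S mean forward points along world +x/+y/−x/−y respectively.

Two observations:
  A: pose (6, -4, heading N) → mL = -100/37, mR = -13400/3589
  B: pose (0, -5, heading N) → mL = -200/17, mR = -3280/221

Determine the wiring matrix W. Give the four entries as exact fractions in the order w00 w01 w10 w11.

-1 0 -1 -1

obs A: pose=(6,-4,N) → sL=100/37, sR=100/97, mL=-100/37, mR=-13400/3589
obs B: pose=(0,-5,N) → sL=200/17, sR=40/13, mL=-200/17, mR=-3280/221
sensor matrix S = [[100/37, 100/97], [200/17, 40/13]]; det S = -3024000/793169
solve [mL_A; mL_B] = S·[w00; w01] and [mR_A; mR_B] = S·[w10; w11]:
  w00 = -1, w01 = 0, w10 = -1, w11 = -1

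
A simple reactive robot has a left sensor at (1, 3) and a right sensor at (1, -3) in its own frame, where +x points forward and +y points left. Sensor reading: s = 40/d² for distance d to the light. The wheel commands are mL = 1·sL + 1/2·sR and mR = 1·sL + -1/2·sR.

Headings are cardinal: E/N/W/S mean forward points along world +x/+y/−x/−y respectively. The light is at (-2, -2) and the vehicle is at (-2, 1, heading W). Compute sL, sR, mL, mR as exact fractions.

left sensor world pos  = (-3, -2); dL² = 1
right sensor world pos = (-3, 4); dR² = 37
sL = 40/1 = 40
sR = 40/37 = 40/37
mL = 1·sL + 1/2·sR = 1500/37
mR = 1·sL + -1/2·sR = 1460/37

40 40/37 1500/37 1460/37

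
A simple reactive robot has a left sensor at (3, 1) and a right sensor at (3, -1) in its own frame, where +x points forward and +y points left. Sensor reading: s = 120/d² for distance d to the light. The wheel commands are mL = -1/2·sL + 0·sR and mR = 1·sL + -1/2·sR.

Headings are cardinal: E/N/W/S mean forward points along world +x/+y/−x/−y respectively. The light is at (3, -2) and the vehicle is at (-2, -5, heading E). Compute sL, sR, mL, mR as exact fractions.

15 6 -15/2 12

left sensor world pos  = (1, -4); dL² = 8
right sensor world pos = (1, -6); dR² = 20
sL = 120/8 = 15
sR = 120/20 = 6
mL = -1/2·sL + 0·sR = -15/2
mR = 1·sL + -1/2·sR = 12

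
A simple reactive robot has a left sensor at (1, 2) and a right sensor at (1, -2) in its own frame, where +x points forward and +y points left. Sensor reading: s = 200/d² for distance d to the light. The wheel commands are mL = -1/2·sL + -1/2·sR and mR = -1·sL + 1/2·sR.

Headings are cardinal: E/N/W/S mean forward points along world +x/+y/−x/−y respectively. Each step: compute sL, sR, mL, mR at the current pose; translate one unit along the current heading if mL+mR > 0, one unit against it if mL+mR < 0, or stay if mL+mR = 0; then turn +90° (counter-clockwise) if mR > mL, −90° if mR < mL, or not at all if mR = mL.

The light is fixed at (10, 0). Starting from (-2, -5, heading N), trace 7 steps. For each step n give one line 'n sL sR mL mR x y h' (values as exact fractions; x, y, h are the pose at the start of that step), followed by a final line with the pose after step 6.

n=0: pose=(-2,-5,N); sL=50/53, sR=50/29; mL=-2050/1537, mR=-125/1537; mL+mR=-75/53 → advance -1; mR−mL=1925/1537 → turn +1·90°
n=1: pose=(-2,-6,W); sL=200/233, sR=40/37; mL=-8360/8621, mR=-2740/8621; mL+mR=-300/233 → advance -1; mR−mL=5620/8621 → turn +1·90°
n=2: pose=(-1,-6,S); sL=20/13, sR=100/109; mL=-1740/1417, mR=-1530/1417; mL+mR=-30/13 → advance -1; mR−mL=210/1417 → turn +1·90°
n=3: pose=(-1,-5,E); sL=200/109, sR=200/149; mL=-25800/16241, mR=-18900/16241; mL+mR=-300/109 → advance -1; mR−mL=6900/16241 → turn +1·90°
n=4: pose=(-2,-5,N); sL=50/53, sR=50/29; mL=-2050/1537, mR=-125/1537; mL+mR=-75/53 → advance -1; mR−mL=1925/1537 → turn +1·90°
n=5: pose=(-2,-6,W); sL=200/233, sR=40/37; mL=-8360/8621, mR=-2740/8621; mL+mR=-300/233 → advance -1; mR−mL=5620/8621 → turn +1·90°
n=6: pose=(-1,-6,S); sL=20/13, sR=100/109; mL=-1740/1417, mR=-1530/1417; mL+mR=-30/13 → advance -1; mR−mL=210/1417 → turn +1·90°

0 50/53 50/29 -2050/1537 -125/1537 -2 -5 N
1 200/233 40/37 -8360/8621 -2740/8621 -2 -6 W
2 20/13 100/109 -1740/1417 -1530/1417 -1 -6 S
3 200/109 200/149 -25800/16241 -18900/16241 -1 -5 E
4 50/53 50/29 -2050/1537 -125/1537 -2 -5 N
5 200/233 40/37 -8360/8621 -2740/8621 -2 -6 W
6 20/13 100/109 -1740/1417 -1530/1417 -1 -6 S
final -1 -5 E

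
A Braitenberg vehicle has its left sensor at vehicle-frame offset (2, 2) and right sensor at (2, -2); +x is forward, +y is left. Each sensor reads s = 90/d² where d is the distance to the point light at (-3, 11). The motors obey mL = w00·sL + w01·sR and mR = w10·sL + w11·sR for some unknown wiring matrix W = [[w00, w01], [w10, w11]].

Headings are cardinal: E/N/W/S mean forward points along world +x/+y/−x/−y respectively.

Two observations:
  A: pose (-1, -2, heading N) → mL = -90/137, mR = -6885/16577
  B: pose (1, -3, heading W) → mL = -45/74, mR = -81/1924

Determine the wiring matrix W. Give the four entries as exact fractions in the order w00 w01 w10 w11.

0 -1 -1 1/2

obs A: pose=(-1,-2,N) → sL=90/121, sR=90/137, mL=-90/137, mR=-6885/16577
obs B: pose=(1,-3,W) → sL=9/26, sR=45/74, mL=-45/74, mR=-81/1924
sensor matrix S = [[90/121, 90/137], [9/26, 45/74]]; det S = 1793340/7973537
solve [mL_A; mL_B] = S·[w00; w01] and [mR_A; mR_B] = S·[w10; w11]:
  w00 = 0, w01 = -1, w10 = -1, w11 = 1/2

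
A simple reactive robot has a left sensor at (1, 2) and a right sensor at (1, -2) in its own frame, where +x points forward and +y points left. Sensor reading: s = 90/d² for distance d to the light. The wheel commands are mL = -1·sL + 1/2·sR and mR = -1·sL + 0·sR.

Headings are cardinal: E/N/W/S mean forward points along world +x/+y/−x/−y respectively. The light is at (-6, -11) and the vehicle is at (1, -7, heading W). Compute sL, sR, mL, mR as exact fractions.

left sensor world pos  = (0, -9); dL² = 40
right sensor world pos = (0, -5); dR² = 72
sL = 90/40 = 9/4
sR = 90/72 = 5/4
mL = -1·sL + 1/2·sR = -13/8
mR = -1·sL + 0·sR = -9/4

9/4 5/4 -13/8 -9/4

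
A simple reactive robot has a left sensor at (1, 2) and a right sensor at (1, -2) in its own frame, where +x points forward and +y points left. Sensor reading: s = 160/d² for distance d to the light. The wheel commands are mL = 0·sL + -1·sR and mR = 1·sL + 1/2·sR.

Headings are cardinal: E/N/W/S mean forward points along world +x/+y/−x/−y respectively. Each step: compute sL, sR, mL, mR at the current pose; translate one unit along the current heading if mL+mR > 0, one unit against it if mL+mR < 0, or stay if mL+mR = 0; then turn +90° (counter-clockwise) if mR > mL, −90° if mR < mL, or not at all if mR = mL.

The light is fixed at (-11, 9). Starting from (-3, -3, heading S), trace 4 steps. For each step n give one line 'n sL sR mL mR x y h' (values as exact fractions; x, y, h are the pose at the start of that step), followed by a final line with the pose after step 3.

n=0: pose=(-3,-3,S); sL=160/269, sR=32/41; mL=-32/41, mR=10864/11029; mL+mR=2256/11029 → advance +1; mR−mL=19472/11029 → turn +1·90°
n=1: pose=(-3,-4,E); sL=80/101, sR=80/153; mL=-80/153, mR=16280/15453; mL+mR=8200/15453 → advance +1; mR−mL=8120/5151 → turn +1·90°
n=2: pose=(-2,-4,N); sL=160/193, sR=32/53; mL=-32/53, mR=11568/10229; mL+mR=5392/10229 → advance +1; mR−mL=17744/10229 → turn +1·90°
n=3: pose=(-2,-3,W); sL=8/13, sR=40/41; mL=-40/41, mR=588/533; mL+mR=68/533 → advance +1; mR−mL=1108/533 → turn +1·90°

0 160/269 32/41 -32/41 10864/11029 -3 -3 S
1 80/101 80/153 -80/153 16280/15453 -3 -4 E
2 160/193 32/53 -32/53 11568/10229 -2 -4 N
3 8/13 40/41 -40/41 588/533 -2 -3 W
final -3 -3 S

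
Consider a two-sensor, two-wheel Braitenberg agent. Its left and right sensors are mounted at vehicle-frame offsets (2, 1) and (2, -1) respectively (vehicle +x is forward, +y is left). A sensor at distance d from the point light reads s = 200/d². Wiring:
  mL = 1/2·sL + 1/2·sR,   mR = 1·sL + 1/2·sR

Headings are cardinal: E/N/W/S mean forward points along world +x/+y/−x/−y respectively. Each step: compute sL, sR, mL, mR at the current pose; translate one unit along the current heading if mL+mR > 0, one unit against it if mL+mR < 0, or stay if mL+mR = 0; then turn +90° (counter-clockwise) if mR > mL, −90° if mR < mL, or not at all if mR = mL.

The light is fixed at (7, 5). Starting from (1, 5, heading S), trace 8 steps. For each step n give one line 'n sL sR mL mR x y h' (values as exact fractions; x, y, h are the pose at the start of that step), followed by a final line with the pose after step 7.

n=0: pose=(1,5,S); sL=200/29, sR=200/53; mL=8200/1537, mR=13500/1537; mL+mR=21700/1537 → advance +1; mR−mL=100/29 → turn +1·90°
n=1: pose=(1,4,E); sL=25/2, sR=10; mL=45/4, mR=35/2; mL+mR=115/4 → advance +1; mR−mL=25/4 → turn +1·90°
n=2: pose=(2,4,N); sL=200/37, sR=200/17; mL=5400/629, mR=7100/629; mL+mR=12500/629 → advance +1; mR−mL=100/37 → turn +1·90°
n=3: pose=(2,5,W); sL=4, sR=4; mL=4, mR=6; mL+mR=10 → advance +1; mR−mL=2 → turn +1·90°
n=4: pose=(1,5,S); sL=200/29, sR=200/53; mL=8200/1537, mR=13500/1537; mL+mR=21700/1537 → advance +1; mR−mL=100/29 → turn +1·90°
n=5: pose=(1,4,E); sL=25/2, sR=10; mL=45/4, mR=35/2; mL+mR=115/4 → advance +1; mR−mL=25/4 → turn +1·90°
n=6: pose=(2,4,N); sL=200/37, sR=200/17; mL=5400/629, mR=7100/629; mL+mR=12500/629 → advance +1; mR−mL=100/37 → turn +1·90°
n=7: pose=(2,5,W); sL=4, sR=4; mL=4, mR=6; mL+mR=10 → advance +1; mR−mL=2 → turn +1·90°

0 200/29 200/53 8200/1537 13500/1537 1 5 S
1 25/2 10 45/4 35/2 1 4 E
2 200/37 200/17 5400/629 7100/629 2 4 N
3 4 4 4 6 2 5 W
4 200/29 200/53 8200/1537 13500/1537 1 5 S
5 25/2 10 45/4 35/2 1 4 E
6 200/37 200/17 5400/629 7100/629 2 4 N
7 4 4 4 6 2 5 W
final 1 5 S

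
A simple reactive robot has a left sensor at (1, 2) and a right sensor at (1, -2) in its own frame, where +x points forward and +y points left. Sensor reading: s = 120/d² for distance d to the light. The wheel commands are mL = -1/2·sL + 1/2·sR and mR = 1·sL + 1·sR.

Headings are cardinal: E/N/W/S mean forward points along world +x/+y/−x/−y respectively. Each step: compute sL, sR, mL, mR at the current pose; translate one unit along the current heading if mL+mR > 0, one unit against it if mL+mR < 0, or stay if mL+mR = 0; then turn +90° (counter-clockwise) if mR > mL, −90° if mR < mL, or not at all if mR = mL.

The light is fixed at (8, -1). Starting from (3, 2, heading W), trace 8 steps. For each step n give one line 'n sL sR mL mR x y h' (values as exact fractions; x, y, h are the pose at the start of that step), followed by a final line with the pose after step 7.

n=0: pose=(3,2,W); sL=120/37, sR=120/61; mL=-1440/2257, mR=11760/2257; mL+mR=10320/2257 → advance +1; mR−mL=13200/2257 → turn +1·90°
n=1: pose=(2,2,S); sL=6, sR=30/17; mL=-36/17, mR=132/17; mL+mR=96/17 → advance +1; mR−mL=168/17 → turn +1·90°
n=2: pose=(2,1,E); sL=120/41, sR=24/5; mL=192/205, mR=1584/205; mL+mR=1776/205 → advance +1; mR−mL=1392/205 → turn +1·90°
n=3: pose=(3,1,N); sL=60/29, sR=20/3; mL=200/87, mR=760/87; mL+mR=320/29 → advance +1; mR−mL=560/87 → turn +1·90°
n=4: pose=(3,2,W); sL=120/37, sR=120/61; mL=-1440/2257, mR=11760/2257; mL+mR=10320/2257 → advance +1; mR−mL=13200/2257 → turn +1·90°
n=5: pose=(2,2,S); sL=6, sR=30/17; mL=-36/17, mR=132/17; mL+mR=96/17 → advance +1; mR−mL=168/17 → turn +1·90°
n=6: pose=(2,1,E); sL=120/41, sR=24/5; mL=192/205, mR=1584/205; mL+mR=1776/205 → advance +1; mR−mL=1392/205 → turn +1·90°
n=7: pose=(3,1,N); sL=60/29, sR=20/3; mL=200/87, mR=760/87; mL+mR=320/29 → advance +1; mR−mL=560/87 → turn +1·90°

0 120/37 120/61 -1440/2257 11760/2257 3 2 W
1 6 30/17 -36/17 132/17 2 2 S
2 120/41 24/5 192/205 1584/205 2 1 E
3 60/29 20/3 200/87 760/87 3 1 N
4 120/37 120/61 -1440/2257 11760/2257 3 2 W
5 6 30/17 -36/17 132/17 2 2 S
6 120/41 24/5 192/205 1584/205 2 1 E
7 60/29 20/3 200/87 760/87 3 1 N
final 3 2 W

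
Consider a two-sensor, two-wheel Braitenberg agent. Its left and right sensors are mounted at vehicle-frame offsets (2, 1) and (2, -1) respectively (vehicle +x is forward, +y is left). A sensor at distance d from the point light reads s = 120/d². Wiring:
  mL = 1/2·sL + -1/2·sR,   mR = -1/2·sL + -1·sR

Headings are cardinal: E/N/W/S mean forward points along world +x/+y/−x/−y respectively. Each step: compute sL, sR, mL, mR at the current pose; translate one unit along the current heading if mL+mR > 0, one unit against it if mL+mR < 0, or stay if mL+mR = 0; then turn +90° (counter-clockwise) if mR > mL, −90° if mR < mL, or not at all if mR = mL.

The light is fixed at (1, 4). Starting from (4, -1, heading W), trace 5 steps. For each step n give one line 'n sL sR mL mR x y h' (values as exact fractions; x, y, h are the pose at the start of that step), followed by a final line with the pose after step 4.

n=0: pose=(4,-1,W); sL=120/37, sR=120/17; mL=-1200/629, mR=-5460/629; mL+mR=-180/17 → advance -1; mR−mL=-4260/629 → turn -1·90°
n=1: pose=(5,-1,N); sL=20/3, sR=60/17; mL=80/51, mR=-350/51; mL+mR=-90/17 → advance -1; mR−mL=-430/51 → turn -1·90°
n=2: pose=(5,-2,E); sL=120/61, sR=24/17; mL=288/1037, mR=-2484/1037; mL+mR=-36/17 → advance -1; mR−mL=-2772/1037 → turn -1·90°
n=3: pose=(4,-2,S); sL=3/2, sR=30/17; mL=-9/68, mR=-171/68; mL+mR=-45/17 → advance -1; mR−mL=-81/34 → turn -1·90°
n=4: pose=(4,-1,W); sL=120/37, sR=120/17; mL=-1200/629, mR=-5460/629; mL+mR=-180/17 → advance -1; mR−mL=-4260/629 → turn -1·90°

0 120/37 120/17 -1200/629 -5460/629 4 -1 W
1 20/3 60/17 80/51 -350/51 5 -1 N
2 120/61 24/17 288/1037 -2484/1037 5 -2 E
3 3/2 30/17 -9/68 -171/68 4 -2 S
4 120/37 120/17 -1200/629 -5460/629 4 -1 W
final 5 -1 N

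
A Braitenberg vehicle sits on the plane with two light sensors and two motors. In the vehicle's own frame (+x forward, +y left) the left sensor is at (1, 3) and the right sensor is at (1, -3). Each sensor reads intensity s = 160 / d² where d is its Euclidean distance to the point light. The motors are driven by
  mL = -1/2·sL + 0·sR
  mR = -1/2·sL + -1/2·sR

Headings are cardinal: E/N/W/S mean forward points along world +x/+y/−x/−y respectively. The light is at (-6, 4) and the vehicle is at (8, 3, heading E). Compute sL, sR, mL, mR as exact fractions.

left sensor world pos  = (9, 6); dL² = 229
right sensor world pos = (9, 0); dR² = 241
sL = 160/229 = 160/229
sR = 160/241 = 160/241
mL = -1/2·sL + 0·sR = -80/229
mR = -1/2·sL + -1/2·sR = -37600/55189

160/229 160/241 -80/229 -37600/55189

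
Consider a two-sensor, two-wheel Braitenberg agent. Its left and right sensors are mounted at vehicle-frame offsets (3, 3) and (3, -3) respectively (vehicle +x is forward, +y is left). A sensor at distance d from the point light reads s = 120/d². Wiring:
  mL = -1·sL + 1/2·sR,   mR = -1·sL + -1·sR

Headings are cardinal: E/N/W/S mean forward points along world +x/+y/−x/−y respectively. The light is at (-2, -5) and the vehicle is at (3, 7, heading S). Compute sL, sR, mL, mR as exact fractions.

24/29 24/17 -60/493 -1104/493

left sensor world pos  = (6, 4); dL² = 145
right sensor world pos = (0, 4); dR² = 85
sL = 120/145 = 24/29
sR = 120/85 = 24/17
mL = -1·sL + 1/2·sR = -60/493
mR = -1·sL + -1·sR = -1104/493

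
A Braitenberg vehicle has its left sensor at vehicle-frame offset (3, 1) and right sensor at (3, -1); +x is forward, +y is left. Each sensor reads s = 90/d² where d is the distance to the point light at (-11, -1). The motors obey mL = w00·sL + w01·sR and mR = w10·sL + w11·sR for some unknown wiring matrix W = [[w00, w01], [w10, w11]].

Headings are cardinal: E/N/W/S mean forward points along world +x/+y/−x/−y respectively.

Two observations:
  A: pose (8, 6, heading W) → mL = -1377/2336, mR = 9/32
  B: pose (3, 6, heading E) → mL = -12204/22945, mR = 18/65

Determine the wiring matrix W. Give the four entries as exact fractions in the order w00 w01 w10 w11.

-1 -1 0 1

obs A: pose=(8,6,W) → sL=45/146, sR=9/32, mL=-1377/2336, mR=9/32
obs B: pose=(3,6,E) → sL=90/353, sR=18/65, mL=-12204/22945, mR=18/65
sensor matrix S = [[45/146, 9/32], [90/353, 18/65]]; det S = 73143/5359952
solve [mL_A; mL_B] = S·[w00; w01] and [mR_A; mR_B] = S·[w10; w11]:
  w00 = -1, w01 = -1, w10 = 0, w11 = 1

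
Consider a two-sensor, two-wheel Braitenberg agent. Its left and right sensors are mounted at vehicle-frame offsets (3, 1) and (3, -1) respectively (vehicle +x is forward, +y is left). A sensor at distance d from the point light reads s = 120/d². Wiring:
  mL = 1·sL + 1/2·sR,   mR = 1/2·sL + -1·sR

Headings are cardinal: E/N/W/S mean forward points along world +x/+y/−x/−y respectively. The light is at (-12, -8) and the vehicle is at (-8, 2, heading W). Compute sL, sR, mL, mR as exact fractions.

60/41 60/61 4890/2501 -630/2501

left sensor world pos  = (-11, 1); dL² = 82
right sensor world pos = (-11, 3); dR² = 122
sL = 120/82 = 60/41
sR = 120/122 = 60/61
mL = 1·sL + 1/2·sR = 4890/2501
mR = 1/2·sL + -1·sR = -630/2501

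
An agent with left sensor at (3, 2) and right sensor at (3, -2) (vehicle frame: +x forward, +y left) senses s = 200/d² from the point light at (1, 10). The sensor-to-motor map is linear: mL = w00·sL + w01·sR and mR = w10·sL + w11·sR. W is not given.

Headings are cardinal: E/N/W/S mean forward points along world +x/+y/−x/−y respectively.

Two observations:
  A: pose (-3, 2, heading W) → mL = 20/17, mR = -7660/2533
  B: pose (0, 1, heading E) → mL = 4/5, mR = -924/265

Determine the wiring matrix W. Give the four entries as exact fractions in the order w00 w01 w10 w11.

0 1/2 -1/2 -1

obs A: pose=(-3,2,W) → sL=200/149, sR=40/17, mL=20/17, mR=-7660/2533
obs B: pose=(0,1,E) → sL=200/53, sR=8/5, mL=4/5, mR=-924/265
sensor matrix S = [[200/149, 40/17], [200/53, 8/5]]; det S = -903680/134249
solve [mL_A; mL_B] = S·[w00; w01] and [mR_A; mR_B] = S·[w10; w11]:
  w00 = 0, w01 = 1/2, w10 = -1/2, w11 = -1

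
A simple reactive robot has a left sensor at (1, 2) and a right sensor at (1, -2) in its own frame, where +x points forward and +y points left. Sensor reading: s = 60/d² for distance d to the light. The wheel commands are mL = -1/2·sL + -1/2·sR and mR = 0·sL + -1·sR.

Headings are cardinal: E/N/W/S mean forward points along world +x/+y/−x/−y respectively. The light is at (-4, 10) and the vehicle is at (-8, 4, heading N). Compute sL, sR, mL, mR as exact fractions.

60/61 60/29 -2700/1769 -60/29

left sensor world pos  = (-10, 5); dL² = 61
right sensor world pos = (-6, 5); dR² = 29
sL = 60/61 = 60/61
sR = 60/29 = 60/29
mL = -1/2·sL + -1/2·sR = -2700/1769
mR = 0·sL + -1·sR = -60/29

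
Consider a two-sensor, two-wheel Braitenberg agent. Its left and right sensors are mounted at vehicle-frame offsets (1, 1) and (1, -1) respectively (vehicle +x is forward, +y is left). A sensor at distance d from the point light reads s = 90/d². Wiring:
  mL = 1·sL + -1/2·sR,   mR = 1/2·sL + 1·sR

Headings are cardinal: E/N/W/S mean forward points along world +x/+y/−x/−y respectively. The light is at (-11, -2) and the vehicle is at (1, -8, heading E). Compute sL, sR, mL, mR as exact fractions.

45/97 45/109 5445/21146 13635/21146

left sensor world pos  = (2, -7); dL² = 194
right sensor world pos = (2, -9); dR² = 218
sL = 90/194 = 45/97
sR = 90/218 = 45/109
mL = 1·sL + -1/2·sR = 5445/21146
mR = 1/2·sL + 1·sR = 13635/21146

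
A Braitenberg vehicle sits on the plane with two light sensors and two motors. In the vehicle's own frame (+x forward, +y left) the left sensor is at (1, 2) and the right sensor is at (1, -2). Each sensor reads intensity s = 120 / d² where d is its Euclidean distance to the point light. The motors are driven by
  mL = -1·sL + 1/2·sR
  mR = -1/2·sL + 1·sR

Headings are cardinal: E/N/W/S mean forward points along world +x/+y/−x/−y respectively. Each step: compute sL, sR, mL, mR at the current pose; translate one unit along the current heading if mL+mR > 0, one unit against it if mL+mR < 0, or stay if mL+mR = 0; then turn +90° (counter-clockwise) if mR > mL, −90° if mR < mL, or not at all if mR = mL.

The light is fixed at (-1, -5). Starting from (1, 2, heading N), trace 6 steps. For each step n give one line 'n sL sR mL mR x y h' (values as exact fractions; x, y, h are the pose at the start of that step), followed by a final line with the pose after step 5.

0 15/8 3/2 -9/8 9/16 1 2 N
1 120/17 24/13 -1356/221 -372/221 1 1 W
2 12/5 60/13 -6/65 222/65 2 1 S
3 24/13 24/5 36/65 252/65 2 0 E
4 3 5/3 -13/6 1/6 3 0 N
5 120/13 8/3 -308/39 -76/39 3 -1 W
final 4 -1 S

n=0: pose=(1,2,N); sL=15/8, sR=3/2; mL=-9/8, mR=9/16; mL+mR=-9/16 → advance -1; mR−mL=27/16 → turn +1·90°
n=1: pose=(1,1,W); sL=120/17, sR=24/13; mL=-1356/221, mR=-372/221; mL+mR=-1728/221 → advance -1; mR−mL=984/221 → turn +1·90°
n=2: pose=(2,1,S); sL=12/5, sR=60/13; mL=-6/65, mR=222/65; mL+mR=216/65 → advance +1; mR−mL=228/65 → turn +1·90°
n=3: pose=(2,0,E); sL=24/13, sR=24/5; mL=36/65, mR=252/65; mL+mR=288/65 → advance +1; mR−mL=216/65 → turn +1·90°
n=4: pose=(3,0,N); sL=3, sR=5/3; mL=-13/6, mR=1/6; mL+mR=-2 → advance -1; mR−mL=7/3 → turn +1·90°
n=5: pose=(3,-1,W); sL=120/13, sR=8/3; mL=-308/39, mR=-76/39; mL+mR=-128/13 → advance -1; mR−mL=232/39 → turn +1·90°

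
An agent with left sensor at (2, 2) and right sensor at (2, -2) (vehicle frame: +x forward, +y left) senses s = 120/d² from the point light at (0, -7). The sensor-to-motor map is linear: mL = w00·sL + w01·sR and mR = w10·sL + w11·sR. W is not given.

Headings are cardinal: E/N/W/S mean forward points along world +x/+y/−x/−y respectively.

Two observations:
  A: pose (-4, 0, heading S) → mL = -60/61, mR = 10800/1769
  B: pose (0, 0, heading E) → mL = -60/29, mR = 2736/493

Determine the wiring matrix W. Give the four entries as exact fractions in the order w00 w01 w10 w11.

0 -1/2 1 1

obs A: pose=(-4,0,S) → sL=120/29, sR=120/61, mL=-60/61, mR=10800/1769
obs B: pose=(0,0,E) → sL=24/17, sR=120/29, mL=-60/29, mR=2736/493
sensor matrix S = [[120/29, 120/61], [24/17, 120/29]]; det S = 12510720/872117
solve [mL_A; mL_B] = S·[w00; w01] and [mR_A; mR_B] = S·[w10; w11]:
  w00 = 0, w01 = -1/2, w10 = 1, w11 = 1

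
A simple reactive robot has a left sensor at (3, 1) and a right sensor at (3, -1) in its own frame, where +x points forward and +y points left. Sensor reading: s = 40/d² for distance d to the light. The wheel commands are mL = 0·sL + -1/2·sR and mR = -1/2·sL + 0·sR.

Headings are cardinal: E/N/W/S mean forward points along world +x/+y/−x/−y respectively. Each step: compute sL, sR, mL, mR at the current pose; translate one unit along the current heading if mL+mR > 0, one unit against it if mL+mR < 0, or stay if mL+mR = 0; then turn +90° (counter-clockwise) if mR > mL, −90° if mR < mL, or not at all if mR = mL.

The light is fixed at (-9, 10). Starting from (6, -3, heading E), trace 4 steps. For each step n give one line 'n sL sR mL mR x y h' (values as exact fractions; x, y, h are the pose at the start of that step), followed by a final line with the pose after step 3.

0 10/117 1/13 -1/26 -5/117 6 -3 E
1 40/481 8/85 -4/85 -20/481 5 -3 S
2 4/41 20/229 -10/229 -2/41 5 -2 E
3 40/421 40/369 -20/369 -20/421 4 -2 S
final 4 -1 E

n=0: pose=(6,-3,E); sL=10/117, sR=1/13; mL=-1/26, mR=-5/117; mL+mR=-19/234 → advance -1; mR−mL=-1/234 → turn -1·90°
n=1: pose=(5,-3,S); sL=40/481, sR=8/85; mL=-4/85, mR=-20/481; mL+mR=-3624/40885 → advance -1; mR−mL=224/40885 → turn +1·90°
n=2: pose=(5,-2,E); sL=4/41, sR=20/229; mL=-10/229, mR=-2/41; mL+mR=-868/9389 → advance -1; mR−mL=-48/9389 → turn -1·90°
n=3: pose=(4,-2,S); sL=40/421, sR=40/369; mL=-20/369, mR=-20/421; mL+mR=-15800/155349 → advance -1; mR−mL=1040/155349 → turn +1·90°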